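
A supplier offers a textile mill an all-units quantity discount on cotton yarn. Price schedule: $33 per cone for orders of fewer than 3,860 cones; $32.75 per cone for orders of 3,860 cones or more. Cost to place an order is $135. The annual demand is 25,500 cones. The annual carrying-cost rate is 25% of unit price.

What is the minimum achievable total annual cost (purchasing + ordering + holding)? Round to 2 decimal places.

H₁ = 25%×$33 = $8.2500;  H₂ = 25%×$32.75 = $8.1875
EOQ₁ = √(2×25,500×135/8.2500) = 913.53  (< 3,860, feasible at tier 1)
EOQ₂ = √(2×25,500×135/8.1875) = 917.01  (< 3,860 → use Q = 3,860 at tier-2 price)
TC(tier 1 (EOQ₁), Q≈913.5) = $849,036.66
TC(tier 2, Q≈3,860.0) = $851,818.71
Minimum at tier 1 (EOQ₁): $849,036.66

$849,036.66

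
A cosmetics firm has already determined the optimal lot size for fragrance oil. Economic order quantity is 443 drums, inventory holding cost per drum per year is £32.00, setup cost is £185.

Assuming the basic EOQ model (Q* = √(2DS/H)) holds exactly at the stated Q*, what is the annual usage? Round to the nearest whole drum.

16,973 drums per year

EOQ relation: Q² = 2DS/H, so rearrange for the unknown.
D = Q²H / (2S) = 443² × 32 / (2 × 185) = 16,972.89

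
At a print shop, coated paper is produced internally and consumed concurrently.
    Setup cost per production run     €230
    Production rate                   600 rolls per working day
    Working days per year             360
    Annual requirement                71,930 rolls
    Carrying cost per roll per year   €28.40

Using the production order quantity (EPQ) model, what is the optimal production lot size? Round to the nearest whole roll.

1,322 rolls

Daily demand d = 71,930/360 = 199.806; p = 600; 1 − d/p = 0.66699
EPQ = √(2DS / (H(1 − d/p)))
    = √(2 × 71,930 × 230 / (28.4 × 0.66699)) ≈ 1,321.65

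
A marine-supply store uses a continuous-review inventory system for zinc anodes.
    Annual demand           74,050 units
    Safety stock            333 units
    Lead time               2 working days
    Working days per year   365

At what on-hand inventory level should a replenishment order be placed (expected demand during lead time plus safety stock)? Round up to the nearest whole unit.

739 units

Daily demand d = 74,050 / 365 = 202.877 units/day
Demand during lead time = 202.877 × 2 = 405.75
Reorder point = 405.75 + 333 = 738.75 → round up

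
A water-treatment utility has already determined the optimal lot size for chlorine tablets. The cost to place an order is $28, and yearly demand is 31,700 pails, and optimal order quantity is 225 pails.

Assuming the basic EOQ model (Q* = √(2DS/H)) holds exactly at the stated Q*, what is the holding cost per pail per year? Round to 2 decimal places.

$35.07

Since Q* = (2DS/H)^½, squaring gives Q*²·H = 2DS.
H = 2DS / Q² = 2 × 31,700 × 28 / 225² = 35.0657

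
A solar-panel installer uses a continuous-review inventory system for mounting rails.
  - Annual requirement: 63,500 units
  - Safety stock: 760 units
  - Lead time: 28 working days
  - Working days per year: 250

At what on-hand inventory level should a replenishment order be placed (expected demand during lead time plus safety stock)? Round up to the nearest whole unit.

7,872 units

Daily demand d = 63,500 / 250 = 254.000 units/day
Demand during lead time = 254.000 × 28 = 7,112.00
Reorder point = 7,112.00 + 760 = 7,872.00 → round up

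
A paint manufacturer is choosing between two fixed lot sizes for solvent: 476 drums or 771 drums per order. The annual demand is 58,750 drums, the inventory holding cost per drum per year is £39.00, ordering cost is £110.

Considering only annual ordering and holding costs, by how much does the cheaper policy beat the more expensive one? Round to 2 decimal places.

Annual cost at Q: ordering D·S/Q plus holding Q·H/2.
TC(476) = (58,750/476)×110 + (476/2)×39 = £22,858.68
TC(771) = (58,750/771)×110 + (771/2)×39 = £23,416.47
Lots of 476 are cheaper by £557.79.

£557.79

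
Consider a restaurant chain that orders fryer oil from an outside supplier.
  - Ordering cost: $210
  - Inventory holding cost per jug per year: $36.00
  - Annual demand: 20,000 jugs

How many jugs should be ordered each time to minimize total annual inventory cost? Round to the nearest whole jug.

EOQ = √(2DS/H) = √(2 × 20,000 × 210 / 36)
    = √(233,333.33) ≈ 483.05

483 jugs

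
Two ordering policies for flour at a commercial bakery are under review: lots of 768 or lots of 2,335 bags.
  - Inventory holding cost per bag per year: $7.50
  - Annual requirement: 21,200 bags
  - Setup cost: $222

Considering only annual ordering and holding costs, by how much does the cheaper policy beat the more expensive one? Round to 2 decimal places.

$1,763.71

For each Q, cost = (D/Q)·S + (Q/2)·H.
TC(768) = (21,200/768)×222 + (768/2)×7.5 = $9,008.12
TC(2,335) = (21,200/2,335)×222 + (2,335/2)×7.5 = $10,771.84
Lots of 768 are cheaper by $1,763.71.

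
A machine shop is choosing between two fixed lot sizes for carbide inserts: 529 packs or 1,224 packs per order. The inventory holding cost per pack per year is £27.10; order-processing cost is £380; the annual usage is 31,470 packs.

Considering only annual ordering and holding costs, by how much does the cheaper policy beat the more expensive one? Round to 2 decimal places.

£3,418.70

For each Q, cost = (D/Q)·S + (Q/2)·H.
TC(529) = (31,470/529)×380 + (529/2)×27.1 = £29,774.00
TC(1,224) = (31,470/1,224)×380 + (1,224/2)×27.1 = £26,355.30
Lots of 1,224 are cheaper by £3,418.70.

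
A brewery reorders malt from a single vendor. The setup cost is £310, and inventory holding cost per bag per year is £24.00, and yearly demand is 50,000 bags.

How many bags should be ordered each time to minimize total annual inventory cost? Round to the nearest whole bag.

Q* = √(2·D·S / H) = √(2·50,000·310 / 24) = √1,291,666.7 ≈ 1,136.52

1,137 bags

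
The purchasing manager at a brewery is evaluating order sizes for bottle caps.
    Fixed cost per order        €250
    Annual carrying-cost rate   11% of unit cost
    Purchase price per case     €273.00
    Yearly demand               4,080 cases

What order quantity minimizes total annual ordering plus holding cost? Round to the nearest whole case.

Holding cost per case per year: H = 11% × €273 = €30.0300
2DS/H = 2·4,080·250/30.03 = 67,932.07
EOQ = √67,932.07 ≈ 260.64

261 cases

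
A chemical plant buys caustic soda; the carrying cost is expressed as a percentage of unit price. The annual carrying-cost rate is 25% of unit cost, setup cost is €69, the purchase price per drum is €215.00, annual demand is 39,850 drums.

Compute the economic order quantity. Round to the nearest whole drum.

320 drums

Holding cost per drum per year: H = 25% × €215 = €53.7500
EOQ = √(2DS/H) = √(2 × 39,850 × 69 / 53.75)
    = √(102,312.56) ≈ 319.86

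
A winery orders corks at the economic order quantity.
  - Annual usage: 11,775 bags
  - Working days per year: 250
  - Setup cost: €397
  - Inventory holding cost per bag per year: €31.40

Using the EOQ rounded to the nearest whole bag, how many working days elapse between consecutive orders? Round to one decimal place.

11.6 days

Optimal lot size Q* = (2 × 11,775 × €397 / €31.4)^½ ≈ 545.66 → Q = 546 bags
T = Q/D × 250 days = 546/11,775 × 250 = 11.592 days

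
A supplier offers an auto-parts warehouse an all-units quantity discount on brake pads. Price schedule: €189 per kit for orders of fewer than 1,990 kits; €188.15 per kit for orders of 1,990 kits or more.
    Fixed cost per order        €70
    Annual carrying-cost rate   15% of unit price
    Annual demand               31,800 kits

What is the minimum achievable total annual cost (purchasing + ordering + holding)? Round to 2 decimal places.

€6,012,369.98

H₁ = 15%×€189 = €28.3500;  H₂ = 15%×€188.15 = €28.2225
EOQ₁ = √(2×31,800×70/28.3500) = 396.28  (< 1,990, feasible at tier 1)
EOQ₂ = √(2×31,800×70/28.2225) = 397.17  (< 1,990 → use Q = 1,990 at tier-2 price)
TC(tier 1 (EOQ₁), Q≈396.3) = €6,021,434.51
TC(tier 2, Q≈1,990.0) = €6,012,369.98
Minimum at tier 2: €6,012,369.98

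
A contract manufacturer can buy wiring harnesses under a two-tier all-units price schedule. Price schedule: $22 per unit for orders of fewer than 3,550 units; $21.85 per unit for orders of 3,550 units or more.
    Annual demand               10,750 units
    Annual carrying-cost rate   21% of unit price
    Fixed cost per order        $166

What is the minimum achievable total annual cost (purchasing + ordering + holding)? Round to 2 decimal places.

$240,560.64

H₁ = 21%×$22 = $4.6200;  H₂ = 21%×$21.85 = $4.5885
EOQ₁ = √(2×10,750×166/4.6200) = 878.93  (< 3,550, feasible at tier 1)
EOQ₂ = √(2×10,750×166/4.5885) = 881.94  (< 3,550 → use Q = 3,550 at tier-2 price)
TC(tier 1 (EOQ₁), Q≈878.9) = $240,560.64
TC(tier 2, Q≈3,550.0) = $243,534.76
Minimum at tier 1 (EOQ₁): $240,560.64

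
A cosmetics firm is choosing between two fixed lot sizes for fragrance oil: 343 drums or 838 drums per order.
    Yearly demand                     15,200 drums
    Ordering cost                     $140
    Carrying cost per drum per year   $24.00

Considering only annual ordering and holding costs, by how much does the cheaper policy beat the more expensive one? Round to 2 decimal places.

$2,275.30

Annual cost at Q: ordering D·S/Q plus holding Q·H/2.
TC(343) = (15,200/343)×140 + (343/2)×24 = $10,320.08
TC(838) = (15,200/838)×140 + (838/2)×24 = $12,595.38
Lots of 343 are cheaper by $2,275.30.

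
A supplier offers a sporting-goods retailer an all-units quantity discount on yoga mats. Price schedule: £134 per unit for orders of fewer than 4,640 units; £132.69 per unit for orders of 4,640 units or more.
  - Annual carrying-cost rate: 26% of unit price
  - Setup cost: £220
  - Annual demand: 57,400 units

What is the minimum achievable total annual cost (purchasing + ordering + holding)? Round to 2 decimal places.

£7,699,166.16

H₁ = 26%×£134 = £34.8400;  H₂ = 26%×£132.69 = £34.4994
EOQ₁ = √(2×57,400×220/34.8400) = 851.42  (< 4,640, feasible at tier 1)
EOQ₂ = √(2×57,400×220/34.4994) = 855.61  (< 4,640 → use Q = 4,640 at tier-2 price)
TC(tier 1 (EOQ₁), Q≈851.4) = £7,721,263.43
TC(tier 2, Q≈4,640.0) = £7,699,166.16
Minimum at tier 2: £7,699,166.16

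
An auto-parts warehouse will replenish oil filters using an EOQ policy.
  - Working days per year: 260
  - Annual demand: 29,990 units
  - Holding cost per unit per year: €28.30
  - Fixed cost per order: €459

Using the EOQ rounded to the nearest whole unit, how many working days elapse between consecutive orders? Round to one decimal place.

EOQ = √(2DS/H) = √(2 × 29,990 × 459 / 28.3)
    = √(972,820.49) ≈ 986.32 → Q = 986 units
Days between orders = 260 / (D/Q) = 260 / 30.416 ≈ 8.548

8.5 days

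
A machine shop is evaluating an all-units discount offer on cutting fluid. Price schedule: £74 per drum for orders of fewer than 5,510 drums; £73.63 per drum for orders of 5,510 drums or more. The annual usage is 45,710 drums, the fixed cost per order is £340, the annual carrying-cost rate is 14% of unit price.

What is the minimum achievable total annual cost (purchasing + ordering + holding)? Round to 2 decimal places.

H₁ = 14%×£74 = £10.3600;  H₂ = 14%×£73.63 = £10.3082
EOQ₁ = √(2×45,710×340/10.3600) = 1,732.13  (< 5,510, feasible at tier 1)
EOQ₂ = √(2×45,710×340/10.3082) = 1,736.48  (< 5,510 → use Q = 5,510 at tier-2 price)
TC(tier 1 (EOQ₁), Q≈1,732.1) = £3,400,484.85
TC(tier 2, Q≈5,510.0) = £3,396,846.97
Minimum at tier 2: £3,396,846.97

£3,396,846.97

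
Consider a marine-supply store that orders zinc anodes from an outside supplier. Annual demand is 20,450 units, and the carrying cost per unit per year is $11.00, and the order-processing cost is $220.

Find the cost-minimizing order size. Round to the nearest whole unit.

904 units

Q* = √(2·D·S / H) = √(2·20,450·220 / 11) = √818,000.0 ≈ 904.43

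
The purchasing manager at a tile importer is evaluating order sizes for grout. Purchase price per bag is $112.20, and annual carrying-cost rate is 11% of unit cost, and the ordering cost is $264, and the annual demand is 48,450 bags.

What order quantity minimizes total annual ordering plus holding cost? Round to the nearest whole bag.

1,440 bags

H = i·C = 0.11 × $112.2 = $12.3420 per bag-year
2DS/H = 2·48,450·264/12.342 = 2,072,727.27
EOQ = √2,072,727.27 ≈ 1,439.70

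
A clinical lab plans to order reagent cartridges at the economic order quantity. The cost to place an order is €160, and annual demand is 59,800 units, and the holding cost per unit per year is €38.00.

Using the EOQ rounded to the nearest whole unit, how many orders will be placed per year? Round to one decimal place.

EOQ = √(2DS/H) = √(2 × 59,800 × 160 / 38)
    = √(503,578.95) ≈ 709.63 → Q = 710
N = D/Q = 59,800/710 ≈ 84.225 orders/yr

84.2 orders per year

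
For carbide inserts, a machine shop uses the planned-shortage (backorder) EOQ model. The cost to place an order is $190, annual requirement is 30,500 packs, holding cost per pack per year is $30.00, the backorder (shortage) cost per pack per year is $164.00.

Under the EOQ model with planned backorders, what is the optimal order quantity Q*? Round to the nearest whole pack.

676 packs

Q* = √(2DS/H) · √((H + b)/b)
   = √(2 × 30,500 × 190 / 30) · √((30 + 164) / 164)
   = 621.557 × 1.0876 ≈ 676.02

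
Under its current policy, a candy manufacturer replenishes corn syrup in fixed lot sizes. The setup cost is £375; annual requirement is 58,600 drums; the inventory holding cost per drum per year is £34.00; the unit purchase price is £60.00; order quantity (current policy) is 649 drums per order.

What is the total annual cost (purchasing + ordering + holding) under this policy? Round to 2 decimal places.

Orders/yr = 58,600/649 = 90.293; ordering cost = 90.293 × £375 = £33,859.78
Average inventory = 649/2 = 324.5; holding cost = 324.5 × £34 = £11,033.00
Purchase cost = D·C = 58,600 × 60 = £3,516,000.00
Total = £33,859.78 + £11,033.00 + £3,516,000.00 = £3,560,892.78

£3,560,892.78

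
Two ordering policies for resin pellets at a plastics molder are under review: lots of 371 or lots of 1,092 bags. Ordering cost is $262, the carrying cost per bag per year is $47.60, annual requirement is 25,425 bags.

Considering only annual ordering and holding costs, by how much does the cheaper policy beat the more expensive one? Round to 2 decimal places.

For each Q, cost = (D/Q)·S + (Q/2)·H.
TC(371) = (25,425/371)×262 + (371/2)×47.6 = $26,784.92
TC(1,092) = (25,425/1,092)×262 + (1,092/2)×47.6 = $32,089.74
Cheaper: Q = 371.  Difference = $5,304.82

$5,304.82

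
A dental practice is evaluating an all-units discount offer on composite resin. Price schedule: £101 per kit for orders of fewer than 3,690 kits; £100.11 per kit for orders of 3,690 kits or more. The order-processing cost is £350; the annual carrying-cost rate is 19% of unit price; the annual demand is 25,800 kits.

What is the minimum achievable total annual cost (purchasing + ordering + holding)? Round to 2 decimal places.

£2,620,378.71

H₁ = 19%×£101 = £19.1900;  H₂ = 19%×£100.11 = £19.0209
EOQ₁ = √(2×25,800×350/19.1900) = 970.11  (< 3,690, feasible at tier 1)
EOQ₂ = √(2×25,800×350/19.0209) = 974.41  (< 3,690 → use Q = 3,690 at tier-2 price)
TC(tier 1 (EOQ₁), Q≈970.1) = £2,624,416.43
TC(tier 2, Q≈3,690.0) = £2,620,378.71
Minimum at tier 2: £2,620,378.71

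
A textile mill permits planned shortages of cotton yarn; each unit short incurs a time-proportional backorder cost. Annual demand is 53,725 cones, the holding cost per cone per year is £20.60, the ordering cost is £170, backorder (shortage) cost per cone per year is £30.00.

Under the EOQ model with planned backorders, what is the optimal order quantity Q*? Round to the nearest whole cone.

Q* = √(2DS/H) · √((H + b)/b)
   = √(2 × 53,725 × 170 / 20.6) · √((20.6 + 30) / 30)
   = 941.660 × 1.2987 ≈ 1,222.95

1,223 cones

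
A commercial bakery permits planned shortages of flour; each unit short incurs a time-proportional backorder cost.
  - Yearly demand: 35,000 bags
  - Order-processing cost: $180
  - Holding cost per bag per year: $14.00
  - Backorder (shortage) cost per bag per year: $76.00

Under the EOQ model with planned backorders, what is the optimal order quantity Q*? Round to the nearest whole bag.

1,032 bags

Basic EOQ = √(2·35,000·180/14) = 948.683
Backorder adjustment √((H+b)/b) = √((14+76)/76) = 1.0882
Q* = 948.683 × 1.0882 ≈ 1,032.37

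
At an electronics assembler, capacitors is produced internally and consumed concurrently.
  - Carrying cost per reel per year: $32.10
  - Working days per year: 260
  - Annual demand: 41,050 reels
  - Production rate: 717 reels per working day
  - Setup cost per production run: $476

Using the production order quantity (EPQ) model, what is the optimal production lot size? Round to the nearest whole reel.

d = 41,050/260 = 157.8846 reels/day;  effective holding cost H(1 − d/p) = 32.1·(1 − 157.8846/717) = 25.03153
Q* = √(2DS / H_eff) = √(2·41,050·476 / 25.03153) ≈ 1,249.49

1,249 reels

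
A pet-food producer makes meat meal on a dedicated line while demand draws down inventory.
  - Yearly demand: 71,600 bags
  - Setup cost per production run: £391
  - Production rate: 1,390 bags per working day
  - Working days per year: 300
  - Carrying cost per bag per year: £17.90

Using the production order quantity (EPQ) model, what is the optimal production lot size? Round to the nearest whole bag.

1,943 bags

d = 71,600/300 = 238.6667 bags/day;  effective holding cost H(1 − d/p) = 17.9·(1 − 238.6667/1390) = 14.82652
Q* = √(2DS / H_eff) = √(2·71,600·391 / 14.82652) ≈ 1,943.30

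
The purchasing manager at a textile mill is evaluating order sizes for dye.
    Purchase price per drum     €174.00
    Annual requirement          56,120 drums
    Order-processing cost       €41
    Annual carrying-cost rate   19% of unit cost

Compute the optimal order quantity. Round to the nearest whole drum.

H = i·C = 0.19 × €174 = €33.0600 per drum-year
2DS/H = 2·56,120·41/33.06 = 139,196.61
EOQ = √139,196.61 ≈ 373.09

373 drums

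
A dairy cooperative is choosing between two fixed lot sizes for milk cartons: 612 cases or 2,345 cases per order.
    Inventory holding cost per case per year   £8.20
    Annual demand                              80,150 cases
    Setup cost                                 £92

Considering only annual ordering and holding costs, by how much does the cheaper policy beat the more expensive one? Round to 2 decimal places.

Annual cost at Q: ordering D·S/Q plus holding Q·H/2.
TC(612) = (80,150/612)×92 + (612/2)×8.2 = £14,557.89
TC(2,345) = (80,150/2,345)×92 + (2,345/2)×8.2 = £12,758.98
Cheaper: Q = 2,345.  Difference = £1,798.92

£1,798.92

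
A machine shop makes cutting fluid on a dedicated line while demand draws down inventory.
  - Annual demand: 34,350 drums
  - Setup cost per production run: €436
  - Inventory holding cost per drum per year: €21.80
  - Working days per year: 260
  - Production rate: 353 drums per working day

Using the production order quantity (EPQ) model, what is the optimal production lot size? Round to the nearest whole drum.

Daily demand d = 34,350/260 = 132.115; p = 353; 1 − d/p = 0.62574
EPQ = √(2DS / (H(1 − d/p)))
    = √(2 × 34,350 × 436 / (21.8 × 0.62574)) ≈ 1,481.83

1,482 drums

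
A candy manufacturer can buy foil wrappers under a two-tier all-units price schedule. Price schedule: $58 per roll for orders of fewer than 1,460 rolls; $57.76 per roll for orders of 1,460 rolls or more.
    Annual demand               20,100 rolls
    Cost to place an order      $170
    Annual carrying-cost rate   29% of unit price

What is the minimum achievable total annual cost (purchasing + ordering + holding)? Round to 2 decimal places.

H₁ = 29%×$58 = $16.8200;  H₂ = 29%×$57.76 = $16.7504
EOQ₁ = √(2×20,100×170/16.8200) = 637.42  (< 1,460, feasible at tier 1)
EOQ₂ = √(2×20,100×170/16.7504) = 638.74  (< 1,460 → use Q = 1,460 at tier-2 price)
TC(tier 1 (EOQ₁), Q≈637.4) = $1,176,521.37
TC(tier 2, Q≈1,460.0) = $1,175,544.20
Minimum at tier 2: $1,175,544.20

$1,175,544.20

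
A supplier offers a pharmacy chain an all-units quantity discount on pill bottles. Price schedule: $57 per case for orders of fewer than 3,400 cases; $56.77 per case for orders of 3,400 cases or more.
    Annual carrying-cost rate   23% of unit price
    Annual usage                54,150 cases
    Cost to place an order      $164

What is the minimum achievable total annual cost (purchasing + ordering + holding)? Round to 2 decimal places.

$3,098,904.51

H₁ = 23%×$57 = $13.1100;  H₂ = 23%×$56.77 = $13.0571
EOQ₁ = √(2×54,150×164/13.1100) = 1,163.95  (< 3,400, feasible at tier 1)
EOQ₂ = √(2×54,150×164/13.0571) = 1,166.31  (< 3,400 → use Q = 3,400 at tier-2 price)
TC(tier 1 (EOQ₁), Q≈1,164.0) = $3,101,809.40
TC(tier 2, Q≈3,400.0) = $3,098,904.51
Minimum at tier 2: $3,098,904.51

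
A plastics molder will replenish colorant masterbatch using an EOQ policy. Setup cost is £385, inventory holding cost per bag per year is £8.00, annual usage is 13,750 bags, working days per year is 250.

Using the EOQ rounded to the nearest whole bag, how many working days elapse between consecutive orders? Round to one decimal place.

20.9 days

2DS/H = 2·13,750·385/8 = 1,323,437.50
EOQ = √1,323,437.50 ≈ 1,150.41 → Q = 1,150 bags
T = Q/D × 250 days = 1,150/13,750 × 250 = 20.909 days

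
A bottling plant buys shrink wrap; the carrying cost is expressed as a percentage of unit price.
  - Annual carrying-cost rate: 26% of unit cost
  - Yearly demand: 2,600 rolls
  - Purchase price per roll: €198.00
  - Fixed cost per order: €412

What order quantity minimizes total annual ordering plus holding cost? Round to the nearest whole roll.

204 rolls

H = i·C = 0.26 × €198 = €51.4800 per roll-year
Q* = √(2·D·S / H) = √(2·2,600·412 / 51.48) = √41,616.2 ≈ 204.00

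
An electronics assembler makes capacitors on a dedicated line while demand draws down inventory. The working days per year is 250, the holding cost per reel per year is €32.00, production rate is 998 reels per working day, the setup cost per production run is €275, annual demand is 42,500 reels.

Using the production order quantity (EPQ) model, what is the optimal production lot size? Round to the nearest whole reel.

Daily demand d = 42,500/250 = 170.000; p = 998; 1 − d/p = 0.82966
EPQ = √(2DS / (H(1 − d/p)))
    = √(2 × 42,500 × 275 / (32 × 0.82966)) ≈ 938.32

938 reels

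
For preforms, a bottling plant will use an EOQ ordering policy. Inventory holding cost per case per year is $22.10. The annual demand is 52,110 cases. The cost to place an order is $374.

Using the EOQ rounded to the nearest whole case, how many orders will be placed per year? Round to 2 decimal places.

2DS/H = 2·52,110·374/22.1 = 1,763,723.08
EOQ = √1,763,723.08 ≈ 1,328.05 → Q = 1,328
N = D/Q = 52,110/1,328 ≈ 39.239 orders/yr

39.24 orders per year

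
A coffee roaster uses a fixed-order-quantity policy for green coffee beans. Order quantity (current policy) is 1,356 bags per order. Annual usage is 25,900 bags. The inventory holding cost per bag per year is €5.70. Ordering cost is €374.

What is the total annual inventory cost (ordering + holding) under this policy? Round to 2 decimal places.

Ordering: D/Q × S = 25,900/1,356 × €374 = €7,143.51
Holding:  Q/2 × H = 1,356/2 × €5.7 = €3,864.60
Total = €7,143.51 + €3,864.60 = €11,008.11

€11,008.11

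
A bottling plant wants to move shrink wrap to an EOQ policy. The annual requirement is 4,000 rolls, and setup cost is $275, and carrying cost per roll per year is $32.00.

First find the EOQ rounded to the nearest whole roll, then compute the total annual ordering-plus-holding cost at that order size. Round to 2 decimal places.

Q* = √(2·D·S / H) = √(2·4,000·275 / 32) = √68,750.0 ≈ 262.20 → Q = 262 rolls
Orders/yr = 4,000/262 = 15.267; ordering cost = 15.267 × $275 = $4,198.47
Average inventory = 262/2 = 131; holding cost = 131 × $32 = $4,192.00
Total = $4,198.47 + $4,192.00 = $8,390.47

$8,390.47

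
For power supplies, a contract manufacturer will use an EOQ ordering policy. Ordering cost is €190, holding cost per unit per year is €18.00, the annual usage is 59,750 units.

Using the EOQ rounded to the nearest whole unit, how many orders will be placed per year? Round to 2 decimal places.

2DS/H = 2·59,750·190/18 = 1,261,388.89
EOQ = √1,261,388.89 ≈ 1,123.12 → Q = 1,123
Orders per year = D/Q = 59,750 / 1,123 = 53.206

53.21 orders per year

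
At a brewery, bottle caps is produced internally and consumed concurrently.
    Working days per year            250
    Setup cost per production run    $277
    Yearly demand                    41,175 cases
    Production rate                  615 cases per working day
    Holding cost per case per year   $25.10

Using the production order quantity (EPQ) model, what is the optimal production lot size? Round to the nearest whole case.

1,114 cases

d = 41,175/250 = 164.7000 cases/day;  effective holding cost H(1 − d/p) = 25.1·(1 − 164.7000/615) = 18.37810
Q* = √(2DS / H_eff) = √(2·41,175·277 / 18.37810) ≈ 1,114.09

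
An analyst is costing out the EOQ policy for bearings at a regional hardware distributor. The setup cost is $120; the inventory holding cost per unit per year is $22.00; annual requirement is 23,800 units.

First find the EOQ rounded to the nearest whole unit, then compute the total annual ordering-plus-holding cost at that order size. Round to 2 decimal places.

Optimal lot size Q* = (2 × 23,800 × $120 / $22)^½ ≈ 509.55 → Q = 510 units
Annual ordering cost = (D/Q)·S = (23,800/510) × 120 = $5,600.00
Annual holding cost  = (Q/2)·H = (510/2) × 22 = $5,610.00
Total = $5,600.00 + $5,610.00 = $11,210.00

$11,210.00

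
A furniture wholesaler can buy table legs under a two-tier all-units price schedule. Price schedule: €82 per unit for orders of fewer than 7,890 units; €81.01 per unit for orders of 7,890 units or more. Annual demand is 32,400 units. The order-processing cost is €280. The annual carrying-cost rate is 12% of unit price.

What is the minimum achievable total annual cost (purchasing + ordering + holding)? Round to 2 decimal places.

€2,664,223.94

H₁ = 12%×€82 = €9.8400;  H₂ = 12%×€81.01 = €9.7212
EOQ₁ = √(2×32,400×280/9.8400) = 1,357.90  (< 7,890, feasible at tier 1)
EOQ₂ = √(2×32,400×280/9.7212) = 1,366.18  (< 7,890 → use Q = 7,890 at tier-2 price)
TC(tier 1 (EOQ₁), Q≈1,357.9) = €2,670,161.77
TC(tier 2, Q≈7,890.0) = €2,664,223.94
Minimum at tier 2: €2,664,223.94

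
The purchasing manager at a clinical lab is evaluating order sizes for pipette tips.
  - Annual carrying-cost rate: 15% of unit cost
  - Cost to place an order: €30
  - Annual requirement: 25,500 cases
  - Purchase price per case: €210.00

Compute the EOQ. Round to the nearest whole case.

H = i·C = 0.15 × €210 = €31.5000 per case-year
Q* = √(2·D·S / H) = √(2·25,500·30 / 31.5) = √48,571.4 ≈ 220.39

220 cases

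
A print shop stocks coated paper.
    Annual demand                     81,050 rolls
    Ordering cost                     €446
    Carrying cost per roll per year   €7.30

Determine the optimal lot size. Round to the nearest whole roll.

EOQ = √(2DS/H) = √(2 × 81,050 × 446 / 7.3)
    = √(9,903,643.84) ≈ 3,147.01

3,147 rolls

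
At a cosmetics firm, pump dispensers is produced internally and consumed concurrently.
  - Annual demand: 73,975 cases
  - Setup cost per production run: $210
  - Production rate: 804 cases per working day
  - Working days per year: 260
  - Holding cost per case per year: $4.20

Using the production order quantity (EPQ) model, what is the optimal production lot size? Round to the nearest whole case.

3,384 cases

Daily demand d = 73,975/260 = 284.519; p = 804; 1 − d/p = 0.64612
EPQ = √(2DS / (H(1 − d/p)))
    = √(2 × 73,975 × 210 / (4.2 × 0.64612)) ≈ 3,383.65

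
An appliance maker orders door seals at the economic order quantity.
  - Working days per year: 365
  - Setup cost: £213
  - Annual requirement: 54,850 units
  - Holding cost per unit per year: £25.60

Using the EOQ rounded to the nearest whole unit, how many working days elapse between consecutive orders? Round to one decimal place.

2DS/H = 2·54,850·213/25.6 = 912,738.28
EOQ = √912,738.28 ≈ 955.37 → Q = 955 units
T = Q/D × 365 days = 955/54,850 × 365 = 6.355 days

6.4 days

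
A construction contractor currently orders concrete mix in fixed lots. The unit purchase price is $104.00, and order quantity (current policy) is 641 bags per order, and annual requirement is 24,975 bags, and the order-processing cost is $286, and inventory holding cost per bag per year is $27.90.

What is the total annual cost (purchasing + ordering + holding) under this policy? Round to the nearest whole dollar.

$2,617,485

Ordering: D/Q × S = 24,975/641 × $286 = $11,143.29
Holding:  Q/2 × H = 641/2 × $27.9 = $8,941.95
Purchase cost = D·C = 24,975 × 104 = $2,597,400.00
Total = $11,143.29 + $8,941.95 + $2,597,400.00 = $2,617,485.24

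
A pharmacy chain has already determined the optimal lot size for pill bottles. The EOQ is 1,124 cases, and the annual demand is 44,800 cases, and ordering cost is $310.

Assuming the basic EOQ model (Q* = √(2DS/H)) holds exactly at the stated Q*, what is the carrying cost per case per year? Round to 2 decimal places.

$21.99

Since Q* = (2DS/H)^½, squaring gives Q*²·H = 2DS.
H = 2DS / Q² = 2 × 44,800 × 310 / 1,124² = 21.9855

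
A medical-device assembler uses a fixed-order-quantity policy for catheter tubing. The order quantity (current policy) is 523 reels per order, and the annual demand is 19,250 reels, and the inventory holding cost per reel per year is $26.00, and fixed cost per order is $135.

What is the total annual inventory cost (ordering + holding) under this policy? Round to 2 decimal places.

$11,767.93

Annual ordering cost = (D/Q)·S = (19,250/523) × 135 = $4,968.93
Annual holding cost  = (Q/2)·H = (523/2) × 26 = $6,799.00
Total = $4,968.93 + $6,799.00 = $11,767.93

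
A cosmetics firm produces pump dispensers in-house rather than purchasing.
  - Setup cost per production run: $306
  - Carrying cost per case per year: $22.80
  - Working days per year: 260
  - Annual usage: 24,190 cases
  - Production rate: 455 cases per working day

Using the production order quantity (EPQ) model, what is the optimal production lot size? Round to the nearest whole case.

903 cases

d = 24,190/260 = 93.0385 cases/day;  effective holding cost H(1 − d/p) = 22.8·(1 − 93.0385/455) = 18.13785
Q* = √(2DS / H_eff) = √(2·24,190·306 / 18.13785) ≈ 903.44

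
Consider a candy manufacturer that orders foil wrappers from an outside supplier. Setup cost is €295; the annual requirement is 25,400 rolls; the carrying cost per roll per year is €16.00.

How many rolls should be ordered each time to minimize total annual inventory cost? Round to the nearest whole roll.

2DS/H = 2·25,400·295/16 = 936,625.00
EOQ = √936,625.00 ≈ 967.79

968 rolls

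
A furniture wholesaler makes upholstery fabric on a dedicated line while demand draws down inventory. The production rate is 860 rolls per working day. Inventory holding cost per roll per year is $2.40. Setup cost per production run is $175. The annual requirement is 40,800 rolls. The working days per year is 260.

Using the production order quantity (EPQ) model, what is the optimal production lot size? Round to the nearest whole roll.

2,698 rolls

Daily demand d = 40,800/260 = 156.923; p = 860; 1 − d/p = 0.81753
EPQ = √(2DS / (H(1 − d/p)))
    = √(2 × 40,800 × 175 / (2.4 × 0.81753)) ≈ 2,697.78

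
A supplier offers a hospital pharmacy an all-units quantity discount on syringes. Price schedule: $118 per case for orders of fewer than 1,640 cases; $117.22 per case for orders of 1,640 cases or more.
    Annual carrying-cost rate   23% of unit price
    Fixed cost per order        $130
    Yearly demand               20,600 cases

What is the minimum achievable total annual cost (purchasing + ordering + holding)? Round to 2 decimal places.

H₁ = 23%×$118 = $27.1400;  H₂ = 23%×$117.22 = $26.9606
EOQ₁ = √(2×20,600×130/27.1400) = 444.24  (< 1,640, feasible at tier 1)
EOQ₂ = √(2×20,600×130/26.9606) = 445.71  (< 1,640 → use Q = 1,640 at tier-2 price)
TC(tier 1 (EOQ₁), Q≈444.2) = $2,442,856.61
TC(tier 2, Q≈1,640.0) = $2,438,472.62
Minimum at tier 2: $2,438,472.62

$2,438,472.62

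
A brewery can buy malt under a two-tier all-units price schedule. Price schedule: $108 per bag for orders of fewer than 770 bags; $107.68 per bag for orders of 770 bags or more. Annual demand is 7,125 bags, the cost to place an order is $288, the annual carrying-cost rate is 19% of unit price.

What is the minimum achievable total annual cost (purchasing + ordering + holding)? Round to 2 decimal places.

$777,761.73

H₁ = 19%×$108 = $20.5200;  H₂ = 19%×$107.68 = $20.4592
EOQ₁ = √(2×7,125×288/20.5200) = 447.21  (< 770, feasible at tier 1)
EOQ₂ = √(2×7,125×288/20.4592) = 447.88  (< 770 → use Q = 770 at tier-2 price)
TC(tier 1 (EOQ₁), Q≈447.2) = $778,676.82
TC(tier 2, Q≈770.0) = $777,761.73
Minimum at tier 2: $777,761.73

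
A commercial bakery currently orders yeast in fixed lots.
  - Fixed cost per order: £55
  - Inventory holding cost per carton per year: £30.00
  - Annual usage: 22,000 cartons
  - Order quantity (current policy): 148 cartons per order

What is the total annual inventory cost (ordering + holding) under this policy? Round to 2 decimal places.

£10,395.68

Ordering: D/Q × S = 22,000/148 × £55 = £8,175.68
Holding:  Q/2 × H = 148/2 × £30 = £2,220.00
Total = £8,175.68 + £2,220.00 = £10,395.68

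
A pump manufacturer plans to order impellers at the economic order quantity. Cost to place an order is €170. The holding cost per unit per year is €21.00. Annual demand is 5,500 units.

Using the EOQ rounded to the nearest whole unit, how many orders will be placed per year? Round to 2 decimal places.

18.46 orders per year

Optimal lot size Q* = (2 × 5,500 × €170 / €21)^½ ≈ 298.41 → Q = 298
N = D/Q = 5,500/298 ≈ 18.456 orders/yr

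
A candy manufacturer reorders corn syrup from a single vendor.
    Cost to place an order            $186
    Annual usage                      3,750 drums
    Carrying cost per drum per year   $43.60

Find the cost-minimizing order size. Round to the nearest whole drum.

179 drums

Q* = √(2·D·S / H) = √(2·3,750·186 / 43.6) = √31,995.4 ≈ 178.87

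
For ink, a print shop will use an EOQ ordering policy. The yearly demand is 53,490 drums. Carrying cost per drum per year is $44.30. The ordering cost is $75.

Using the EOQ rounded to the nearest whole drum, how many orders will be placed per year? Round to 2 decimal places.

2DS/H = 2·53,490·75/44.3 = 181,117.38
EOQ = √181,117.38 ≈ 425.58 → Q = 426
N = D/Q = 53,490/426 ≈ 125.563 orders/yr

125.56 orders per year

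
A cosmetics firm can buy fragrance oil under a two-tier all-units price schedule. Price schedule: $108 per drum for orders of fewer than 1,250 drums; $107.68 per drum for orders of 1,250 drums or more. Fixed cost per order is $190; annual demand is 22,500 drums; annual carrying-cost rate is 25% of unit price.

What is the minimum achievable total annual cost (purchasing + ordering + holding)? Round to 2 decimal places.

H₁ = 25%×$108 = $27.0000;  H₂ = 25%×$107.68 = $26.9200
EOQ₁ = √(2×22,500×190/27.0000) = 562.73  (< 1,250, feasible at tier 1)
EOQ₂ = √(2×22,500×190/26.9200) = 563.57  (< 1,250 → use Q = 1,250 at tier-2 price)
TC(tier 1 (EOQ₁), Q≈562.7) = $2,445,193.75
TC(tier 2, Q≈1,250.0) = $2,443,045.00
Minimum at tier 2: $2,443,045.00

$2,443,045.00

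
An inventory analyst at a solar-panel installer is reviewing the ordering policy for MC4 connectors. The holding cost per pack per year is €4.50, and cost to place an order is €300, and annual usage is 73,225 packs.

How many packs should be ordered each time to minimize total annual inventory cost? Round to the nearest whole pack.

EOQ = √(2DS/H) = √(2 × 73,225 × 300 / 4.5)
    = √(9,763,333.33) ≈ 3,124.63

3,125 packs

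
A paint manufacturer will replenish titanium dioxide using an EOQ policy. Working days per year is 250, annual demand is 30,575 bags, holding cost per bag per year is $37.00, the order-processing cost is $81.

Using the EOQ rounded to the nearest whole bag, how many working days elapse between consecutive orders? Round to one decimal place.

3.0 days

Optimal lot size Q* = (2 × 30,575 × $81 / $37)^½ ≈ 365.88 → Q = 366 bags
T = Q/D × 250 days = 366/30,575 × 250 = 2.993 days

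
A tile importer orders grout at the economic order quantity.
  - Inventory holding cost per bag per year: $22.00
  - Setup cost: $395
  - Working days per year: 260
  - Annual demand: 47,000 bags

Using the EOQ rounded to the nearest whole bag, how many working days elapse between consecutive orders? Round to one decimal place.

7.2 days

EOQ = √(2DS/H) = √(2 × 47,000 × 395 / 22)
    = √(1,687,727.27) ≈ 1,299.13 → Q = 1,299 bags
Cycle time = (working days × Q)/D = (260 × 1,299) / 47,000 = 7.186 days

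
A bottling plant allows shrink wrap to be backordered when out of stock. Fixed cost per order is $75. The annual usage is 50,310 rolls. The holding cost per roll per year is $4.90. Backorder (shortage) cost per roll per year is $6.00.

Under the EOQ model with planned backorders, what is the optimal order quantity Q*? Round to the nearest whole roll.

1,673 rolls

Q* = √(2DS/H) · √((H + b)/b)
   = √(2 × 50,310 × 75 / 4.9) · √((4.9 + 6) / 6)
   = 1,241.008 × 1.3478 ≈ 1,672.68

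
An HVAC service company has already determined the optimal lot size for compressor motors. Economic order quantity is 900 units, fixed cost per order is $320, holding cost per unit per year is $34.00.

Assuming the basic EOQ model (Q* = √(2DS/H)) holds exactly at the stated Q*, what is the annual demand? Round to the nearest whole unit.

EOQ relation: Q² = 2DS/H, so rearrange for the unknown.
D = Q²H / (2S) = 900² × 34 / (2 × 320) = 43,031.25

43,031 units per year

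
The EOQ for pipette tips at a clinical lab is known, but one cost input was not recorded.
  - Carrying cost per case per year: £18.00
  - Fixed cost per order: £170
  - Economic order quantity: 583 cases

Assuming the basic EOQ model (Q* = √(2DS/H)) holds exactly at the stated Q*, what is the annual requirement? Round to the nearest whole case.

17,994 cases per year

From Q* = √(2DS/H) ⇒ Q*² = 2DS/H.
D = Q²H / (2S) = 583² × 18 / (2 × 170) = 17,994.12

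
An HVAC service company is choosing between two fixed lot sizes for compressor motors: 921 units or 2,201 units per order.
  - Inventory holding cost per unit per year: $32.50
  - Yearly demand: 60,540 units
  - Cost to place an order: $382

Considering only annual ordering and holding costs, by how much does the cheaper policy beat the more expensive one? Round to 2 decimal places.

Annual cost at Q: ordering D·S/Q plus holding Q·H/2.
TC(921) = (60,540/921)×382 + (921/2)×32.5 = $40,076.22
TC(2,201) = (60,540/2,201)×382 + (2,201/2)×32.5 = $46,273.42
Lots of 921 are cheaper by $6,197.20.

$6,197.20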